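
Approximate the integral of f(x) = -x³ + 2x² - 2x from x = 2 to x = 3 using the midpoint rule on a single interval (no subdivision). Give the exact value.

M = (b−a)·f(2.5) = 1·(-8.125) = -8.125.

-8.125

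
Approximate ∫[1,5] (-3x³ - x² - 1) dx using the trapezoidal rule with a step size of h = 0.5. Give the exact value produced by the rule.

-518

h = (5 − 1)/8 = 0.5.
Nodes x₀,…,x₈ = 1, 1.5, 2, 2.5, 3, 3.5, 4, 4.5, 5.
f(x) = -3x³ - x² - 1: f₀=-5, f₁=-13.375, f₂=-29, f₃=-54.125, f₄=-91, f₅=-141.875, f₆=-209, f₇=-294.625, f₈=-401.
(h/2)·[f₀ + 2f₁ + 2f₂ + 2f₃ + 2f₄ + 2f₅ + 2f₆ + 2f₇ + f₈] = 0.25·(-2072) = -518.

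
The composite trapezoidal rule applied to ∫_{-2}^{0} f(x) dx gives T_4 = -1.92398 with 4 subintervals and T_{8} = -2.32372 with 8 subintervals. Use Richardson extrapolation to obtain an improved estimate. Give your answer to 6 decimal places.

R = (4·T_{8} − T_4) / 3 = (4·(-2.32372) − (-1.92398))/3 = (-7.37090)/3 = -2.456967.

-2.456967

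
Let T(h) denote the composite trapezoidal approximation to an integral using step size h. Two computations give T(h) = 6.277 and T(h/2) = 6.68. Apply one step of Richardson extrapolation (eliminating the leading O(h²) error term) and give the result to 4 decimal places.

6.8143

R = (4·T(h/2) − T(h)) / 3 = (4·6.68 − 6.277)/3 = (20.443)/3 = 6.8143.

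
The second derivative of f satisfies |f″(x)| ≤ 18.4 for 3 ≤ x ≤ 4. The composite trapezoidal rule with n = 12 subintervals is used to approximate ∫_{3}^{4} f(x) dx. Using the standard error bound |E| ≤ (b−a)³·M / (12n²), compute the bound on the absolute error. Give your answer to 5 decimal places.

0.01065

|E| ≤ (1)³·18.4 / (12·12²) = 18.4/1728 = 0.01065.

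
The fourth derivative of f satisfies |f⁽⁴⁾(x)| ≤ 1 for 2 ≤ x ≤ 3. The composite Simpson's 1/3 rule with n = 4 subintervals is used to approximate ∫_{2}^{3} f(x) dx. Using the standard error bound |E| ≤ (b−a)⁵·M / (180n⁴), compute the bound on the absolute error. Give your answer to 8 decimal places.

0.00002170

|E| ≤ (1)⁵·1 / (180·4⁴) = 1/46080 = 0.00002170.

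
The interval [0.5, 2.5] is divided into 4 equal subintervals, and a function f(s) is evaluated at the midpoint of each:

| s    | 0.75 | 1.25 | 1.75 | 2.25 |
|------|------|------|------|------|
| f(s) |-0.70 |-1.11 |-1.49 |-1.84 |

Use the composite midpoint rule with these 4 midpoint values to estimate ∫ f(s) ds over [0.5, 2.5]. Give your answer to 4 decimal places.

h = 0.5, n = 4.
h·[y(m₁) + y(m₂) + y(m₃) + y(m₄)] = 0.5·(-5.14) = -2.5700.

-2.5700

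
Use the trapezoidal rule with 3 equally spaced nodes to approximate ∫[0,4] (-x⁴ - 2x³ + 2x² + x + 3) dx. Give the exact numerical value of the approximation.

-380

h = (4 − 0)/2 = 2.
Nodes x₀,…,x₂ = 0, 2, 4.
f(x) = -x⁴ - 2x³ + 2x² + x + 3: f₀=3, f₁=-19, f₂=-345.
(h/2)·[f₀ + 2f₁ + f₂] = 1·(-380) = -380.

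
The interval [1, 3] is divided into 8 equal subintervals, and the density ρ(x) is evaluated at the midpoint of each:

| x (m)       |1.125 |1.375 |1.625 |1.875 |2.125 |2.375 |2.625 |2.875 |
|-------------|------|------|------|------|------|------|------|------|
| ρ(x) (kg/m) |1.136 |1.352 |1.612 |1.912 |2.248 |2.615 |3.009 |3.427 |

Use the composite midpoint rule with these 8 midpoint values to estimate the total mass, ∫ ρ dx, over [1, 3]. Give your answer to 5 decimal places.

4.32775

h = 0.25, n = 8.
h·[y(m₁) + y(m₂) + y(m₃) + y(m₄) + y(m₅) + y(m₆) + y(m₇) + y(m₈)] = 0.25·(17.311) = 4.32775.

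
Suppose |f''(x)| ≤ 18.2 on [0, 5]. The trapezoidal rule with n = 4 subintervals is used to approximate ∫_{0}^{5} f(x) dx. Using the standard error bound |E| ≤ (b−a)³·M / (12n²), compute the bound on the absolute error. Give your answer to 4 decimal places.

|E| ≤ (5)³·18.2 / (12·4²) = 2275/192 = 11.8490.

11.8490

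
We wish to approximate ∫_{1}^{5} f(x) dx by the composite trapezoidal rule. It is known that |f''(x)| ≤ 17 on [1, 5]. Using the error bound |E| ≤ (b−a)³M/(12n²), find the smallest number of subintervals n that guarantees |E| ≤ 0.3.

18

Need 1088/(12n²) ≤ 0.3.
n² ≥ 1088/(12·0.3) = 302.222 ⇒ n ≥ 17.3845, so the smallest n is 18.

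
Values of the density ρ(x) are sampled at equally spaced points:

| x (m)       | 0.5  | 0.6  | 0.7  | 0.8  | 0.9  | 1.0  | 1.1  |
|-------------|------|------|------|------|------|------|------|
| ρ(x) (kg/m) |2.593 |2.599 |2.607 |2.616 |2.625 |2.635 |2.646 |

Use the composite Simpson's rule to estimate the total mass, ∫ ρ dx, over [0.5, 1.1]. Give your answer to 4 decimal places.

h = 0.1, n = 6.
(h/3)·[y₀ + 4y₁ + 2y₂ + 4y₃ + 2y₄ + 4y₅ + y₆] = 0.033333·(47.103) = 1.5701.

1.5701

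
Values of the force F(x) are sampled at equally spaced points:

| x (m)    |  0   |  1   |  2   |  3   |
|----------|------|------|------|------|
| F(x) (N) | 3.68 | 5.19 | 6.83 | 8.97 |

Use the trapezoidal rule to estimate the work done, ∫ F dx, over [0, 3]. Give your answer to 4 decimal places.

18.3450

h = 1, n = 3.
(h/2)·[y₀ + 2y₁ + 2y₂ + y₃] = 0.5·(36.69) = 18.3450.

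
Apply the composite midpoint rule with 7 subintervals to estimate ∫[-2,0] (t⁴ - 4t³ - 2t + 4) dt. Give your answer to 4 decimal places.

34.1283

h = (0 − (-2))/7 = 0.285714.
Midpoints m₁,…,m₇ = -1.857143, -1.571429, -1.285714, -1, -0.714286, -0.428571, -0.142857.
f(m₁)=45.230737, f(m₂)=28.762599, f(m₃)=17.805498, f(m₄)=11, f(m₅)=7.146606, f(m₆)=5.205748, f(m₇)=4.297793.
h·[f(m₁) + f(m₂) + f(m₃) + f(m₄) + f(m₅) + f(m₆) + f(m₇)] = 0.285714·(119.448980) = 34.1283.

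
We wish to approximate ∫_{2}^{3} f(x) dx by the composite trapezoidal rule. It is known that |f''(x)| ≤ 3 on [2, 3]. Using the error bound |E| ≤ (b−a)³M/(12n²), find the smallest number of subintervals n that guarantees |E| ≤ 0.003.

Need 3/(12n²) ≤ 0.003.
n² ≥ 3/(12·0.003) = 83.3333 ⇒ n ≥ 9.1287, so the smallest n is 10.

10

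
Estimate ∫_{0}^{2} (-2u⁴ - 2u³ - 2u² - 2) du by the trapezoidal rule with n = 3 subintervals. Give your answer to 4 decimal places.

h = (2 − 0)/3 = 0.666667.
Nodes u₀,…,u₃ = 0, 0.666667, 1.333333, 2.
f(u) = -2u⁴ - 2u³ - 2u² - 2: f₀=-2, f₁=-3.876543, f₂=-16.617284, f₃=-58.
(h/2)·[f₀ + 2f₁ + 2f₂ + f₃] = 0.333333·(-100.987654) = -33.6626.

-33.6626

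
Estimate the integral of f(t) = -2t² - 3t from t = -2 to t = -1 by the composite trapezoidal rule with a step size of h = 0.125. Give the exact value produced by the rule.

-0.171875

h = (-1 − (-2))/8 = 0.125.
Nodes t₀,…,t₈ = -2, -1.875, -1.75, -1.625, -1.5, -1.375, -1.25, -1.125, -1.
f(t) = -2t² - 3t: f₀=-2, f₁=-1.40625, f₂=-0.875, f₃=-0.40625, f₄=0, f₅=0.34375, f₆=0.625, f₇=0.84375, f₈=1.
(h/2)·[f₀ + 2f₁ + 2f₂ + 2f₃ + 2f₄ + 2f₅ + 2f₆ + 2f₇ + f₈] = 0.0625·(-2.75) = -0.171875.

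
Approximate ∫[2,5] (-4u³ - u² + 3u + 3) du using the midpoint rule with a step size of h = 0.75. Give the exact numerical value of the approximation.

h = (5 − 2)/4 = 0.75.
Midpoints m₁,…,m₄ = 2.375, 3.125, 3.875, 4.625.
f(m₁)=-49.1015625, f(m₂)=-119.4609375, f(m₃)=-233.1328125, f(m₄)=-400.2421875.
h·[f(m₁) + f(m₂) + f(m₃) + f(m₄)] = 0.75·(-801.9375) = -601.453125.

-601.453125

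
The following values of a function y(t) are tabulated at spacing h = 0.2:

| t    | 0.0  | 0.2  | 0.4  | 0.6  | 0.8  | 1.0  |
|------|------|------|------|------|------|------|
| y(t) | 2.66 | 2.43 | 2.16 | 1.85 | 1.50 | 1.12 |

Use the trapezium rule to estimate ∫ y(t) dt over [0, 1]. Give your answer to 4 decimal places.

1.9660

h = 0.2, n = 5.
(h/2)·[y₀ + 2y₁ + 2y₂ + 2y₃ + 2y₄ + y₅] = 0.1·(19.66) = 1.9660.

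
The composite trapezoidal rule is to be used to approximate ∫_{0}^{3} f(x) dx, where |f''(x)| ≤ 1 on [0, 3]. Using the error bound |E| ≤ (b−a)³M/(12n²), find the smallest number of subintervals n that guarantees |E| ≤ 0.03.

Need 27/(12n²) ≤ 0.03.
n² ≥ 27/(12·0.03) = 75 ⇒ n ≥ 8.6603, so the smallest n is 9.

9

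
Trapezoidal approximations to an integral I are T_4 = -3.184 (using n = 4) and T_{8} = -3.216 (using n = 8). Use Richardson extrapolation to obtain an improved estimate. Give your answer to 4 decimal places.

-3.2267

R = (4·T_{8} − T_4) / 3 = (4·(-3.216) − (-3.184))/3 = (-9.680)/3 = -3.2267.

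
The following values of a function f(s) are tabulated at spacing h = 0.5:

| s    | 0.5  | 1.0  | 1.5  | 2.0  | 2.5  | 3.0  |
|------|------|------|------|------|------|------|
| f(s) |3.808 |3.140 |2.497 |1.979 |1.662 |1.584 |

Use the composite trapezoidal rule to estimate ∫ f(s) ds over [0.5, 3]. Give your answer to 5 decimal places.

h = 0.5, n = 5.
(h/2)·[y₀ + 2y₁ + 2y₂ + 2y₃ + 2y₄ + y₅] = 0.25·(23.948) = 5.98700.

5.98700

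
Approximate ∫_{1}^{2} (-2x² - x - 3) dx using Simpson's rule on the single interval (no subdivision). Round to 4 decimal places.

-9.1667

S = (b−a)/6 · [f(1) + 4f(1.5) + f(2)] = 0.166667·[(-6) + 4·(-9) + (-13)] = -9.1667.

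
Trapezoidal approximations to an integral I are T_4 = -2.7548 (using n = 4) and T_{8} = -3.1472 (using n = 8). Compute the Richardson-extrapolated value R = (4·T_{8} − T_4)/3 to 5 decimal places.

-3.27800

R = (4·T_{8} − T_4) / 3 = (4·(-3.1472) − (-2.7548))/3 = (-9.8340)/3 = -3.27800.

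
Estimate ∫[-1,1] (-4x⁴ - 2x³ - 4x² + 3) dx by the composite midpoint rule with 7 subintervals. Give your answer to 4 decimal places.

1.8950

h = (1 − (-1))/7 = 0.285714.
Midpoints m₁,…,m₇ = -0.857143, -0.571429, -0.285714, 0, 0.285714, 0.571429, 0.857143.
f(m₁)=-0.838401, f(m₂)=1.640566, f(m₃)=2.693461, f(m₄)=3, f(m₅)=2.600167, f(m₆)=0.894211, f(m₇)=-3.357351.
h·[f(m₁) + f(m₂) + f(m₃) + f(m₄) + f(m₅) + f(m₆) + f(m₇)] = 0.285714·(6.632653) = 1.8950.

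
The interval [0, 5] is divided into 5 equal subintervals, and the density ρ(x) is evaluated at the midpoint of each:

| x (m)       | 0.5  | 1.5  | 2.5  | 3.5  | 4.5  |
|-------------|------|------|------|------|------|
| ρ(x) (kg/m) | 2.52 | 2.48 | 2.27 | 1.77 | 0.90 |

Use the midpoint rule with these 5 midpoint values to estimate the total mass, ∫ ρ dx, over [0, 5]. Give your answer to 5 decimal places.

9.94000

h = 1, n = 5.
h·[y(m₁) + y(m₂) + y(m₃) + y(m₄) + y(m₅)] = 1·(9.94) = 9.94000.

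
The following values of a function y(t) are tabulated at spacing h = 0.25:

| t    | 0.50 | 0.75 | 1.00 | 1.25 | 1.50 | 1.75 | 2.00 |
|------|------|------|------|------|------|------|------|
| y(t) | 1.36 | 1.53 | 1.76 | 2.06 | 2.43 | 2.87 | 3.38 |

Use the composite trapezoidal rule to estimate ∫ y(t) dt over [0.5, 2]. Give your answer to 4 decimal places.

3.2550

h = 0.25, n = 6.
(h/2)·[y₀ + 2y₁ + 2y₂ + 2y₃ + 2y₄ + 2y₅ + y₆] = 0.125·(26.04) = 3.2550.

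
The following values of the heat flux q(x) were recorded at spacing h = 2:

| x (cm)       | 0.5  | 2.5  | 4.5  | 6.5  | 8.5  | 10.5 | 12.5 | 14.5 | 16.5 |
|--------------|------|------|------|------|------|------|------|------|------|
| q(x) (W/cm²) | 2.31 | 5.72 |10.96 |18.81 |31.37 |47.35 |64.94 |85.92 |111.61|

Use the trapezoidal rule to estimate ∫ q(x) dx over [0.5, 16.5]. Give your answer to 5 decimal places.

h = 2, n = 8.
(h/2)·[y₀ + 2y₁ + 2y₂ + 2y₃ + 2y₄ + 2y₅ + 2y₆ + 2y₇ + y₈] = 1·(644.06) = 644.06000.

644.06000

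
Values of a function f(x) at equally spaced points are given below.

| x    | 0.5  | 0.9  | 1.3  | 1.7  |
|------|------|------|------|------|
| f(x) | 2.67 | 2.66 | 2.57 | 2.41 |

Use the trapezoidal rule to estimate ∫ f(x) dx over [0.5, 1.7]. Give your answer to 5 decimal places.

h = 0.4, n = 3.
(h/2)·[y₀ + 2y₁ + 2y₂ + y₃] = 0.2·(15.54) = 3.10800.

3.10800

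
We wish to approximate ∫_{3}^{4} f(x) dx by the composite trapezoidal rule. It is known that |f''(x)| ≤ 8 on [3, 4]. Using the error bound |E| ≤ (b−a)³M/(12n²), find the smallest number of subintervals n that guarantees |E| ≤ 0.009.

9

Need 8/(12n²) ≤ 0.009.
n² ≥ 8/(12·0.009) = 74.0741 ⇒ n ≥ 8.6066, so the smallest n is 9.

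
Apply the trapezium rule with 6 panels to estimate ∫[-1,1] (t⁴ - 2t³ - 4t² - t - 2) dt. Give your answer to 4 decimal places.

-6.3416

h = (1 − (-1))/6 = 0.333333.
Nodes t₀,…,t₆ = -1, -0.666667, -0.333333, 0, 0.333333, 0.666667, 1.
f(t) = t⁴ - 2t³ - 4t² - t - 2: f₀=-2, f₁=-2.320988, f₂=-2.024691, f₃=-2, f₄=-2.839506, f₅=-4.839506, f₆=-8.
(h/2)·[f₀ + 2f₁ + 2f₂ + 2f₃ + 2f₄ + 2f₅ + f₆] = 0.166667·(-38.049383) = -6.3416.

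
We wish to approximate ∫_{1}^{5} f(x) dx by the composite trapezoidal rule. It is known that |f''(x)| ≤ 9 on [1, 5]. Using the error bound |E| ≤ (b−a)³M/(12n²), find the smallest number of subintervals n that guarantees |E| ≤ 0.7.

Need 576/(12n²) ≤ 0.7.
n² ≥ 576/(12·0.7) = 68.5714 ⇒ n ≥ 8.2808, so the smallest n is 9.

9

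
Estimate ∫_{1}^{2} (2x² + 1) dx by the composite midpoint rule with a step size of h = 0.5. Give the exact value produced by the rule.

5.625

h = (2 − 1)/2 = 0.5.
Midpoints m₁,…,m₂ = 1.25, 1.75.
f(m₁)=4.125, f(m₂)=7.125.
h·[f(m₁) + f(m₂)] = 0.5·(11.25) = 5.625.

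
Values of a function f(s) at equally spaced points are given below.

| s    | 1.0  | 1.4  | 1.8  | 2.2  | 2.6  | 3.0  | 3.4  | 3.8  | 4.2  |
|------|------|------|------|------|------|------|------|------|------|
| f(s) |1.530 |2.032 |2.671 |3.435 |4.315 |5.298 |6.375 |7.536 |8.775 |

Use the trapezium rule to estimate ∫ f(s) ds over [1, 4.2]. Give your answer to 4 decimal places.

h = 0.4, n = 8.
(h/2)·[y₀ + 2y₁ + 2y₂ + 2y₃ + 2y₄ + 2y₅ + 2y₆ + 2y₇ + y₈] = 0.2·(73.629) = 14.7258.

14.7258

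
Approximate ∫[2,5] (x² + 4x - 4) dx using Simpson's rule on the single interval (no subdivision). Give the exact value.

S = (b−a)/6 · [f(2) + 4f(3.5) + f(5)] = 0.5·[8 + 4·22.25 + 41] = 69.

69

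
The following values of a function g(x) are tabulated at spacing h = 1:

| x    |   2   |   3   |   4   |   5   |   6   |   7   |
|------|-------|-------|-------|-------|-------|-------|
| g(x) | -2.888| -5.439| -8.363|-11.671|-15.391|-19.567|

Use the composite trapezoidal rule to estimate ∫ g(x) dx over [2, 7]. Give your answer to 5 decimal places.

-52.09150

h = 1, n = 5.
(h/2)·[y₀ + 2y₁ + 2y₂ + 2y₃ + 2y₄ + y₅] = 0.5·(-104.183) = -52.09150.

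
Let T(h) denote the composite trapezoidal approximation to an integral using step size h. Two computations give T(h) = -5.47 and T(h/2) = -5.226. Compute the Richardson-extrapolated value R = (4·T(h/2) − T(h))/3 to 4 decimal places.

R = (4·T(h/2) − T(h)) / 3 = (4·(-5.226) − (-5.47))/3 = (-15.434)/3 = -5.1447.

-5.1447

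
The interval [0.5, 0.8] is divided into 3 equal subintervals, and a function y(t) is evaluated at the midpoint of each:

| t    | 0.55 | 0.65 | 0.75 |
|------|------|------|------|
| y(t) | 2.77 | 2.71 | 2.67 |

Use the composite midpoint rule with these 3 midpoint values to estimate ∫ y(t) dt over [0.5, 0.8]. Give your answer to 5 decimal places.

h = 0.1, n = 3.
h·[y(m₁) + y(m₂) + y(m₃)] = 0.1·(8.15) = 0.81500.

0.81500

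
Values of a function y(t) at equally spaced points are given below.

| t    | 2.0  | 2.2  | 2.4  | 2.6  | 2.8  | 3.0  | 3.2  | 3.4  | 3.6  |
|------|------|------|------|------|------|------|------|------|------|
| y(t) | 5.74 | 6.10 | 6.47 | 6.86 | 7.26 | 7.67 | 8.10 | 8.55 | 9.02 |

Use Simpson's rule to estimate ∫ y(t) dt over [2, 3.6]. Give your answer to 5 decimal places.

11.67600

h = 0.2, n = 8.
(h/3)·[y₀ + 4y₁ + 2y₂ + 4y₃ + 2y₄ + 4y₅ + 2y₆ + 4y₇ + y₈] = 0.066667·(175.14) = 11.67600.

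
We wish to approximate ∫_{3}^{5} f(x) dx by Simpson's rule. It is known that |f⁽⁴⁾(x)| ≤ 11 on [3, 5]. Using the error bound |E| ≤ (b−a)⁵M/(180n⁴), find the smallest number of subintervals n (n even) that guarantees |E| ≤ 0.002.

6

Need 352/(180n⁴) ≤ 0.002.
n⁴ ≥ 352/(180·0.002) = 977.778 ⇒ n ≥ 5.5919, so the smallest even n is 6. (n must be even for Simpson's rule.)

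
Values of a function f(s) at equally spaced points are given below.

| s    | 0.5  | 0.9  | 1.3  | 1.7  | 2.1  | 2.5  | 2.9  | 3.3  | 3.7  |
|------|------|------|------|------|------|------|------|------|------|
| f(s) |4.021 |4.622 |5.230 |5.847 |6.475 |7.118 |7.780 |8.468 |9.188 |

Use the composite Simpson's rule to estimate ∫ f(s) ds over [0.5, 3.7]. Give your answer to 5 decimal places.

h = 0.4, n = 8.
(h/3)·[y₀ + 4y₁ + 2y₂ + 4y₃ + 2y₄ + 4y₅ + 2y₆ + 4y₇ + y₈] = 0.133333·(156.399) = 20.85320.

20.85320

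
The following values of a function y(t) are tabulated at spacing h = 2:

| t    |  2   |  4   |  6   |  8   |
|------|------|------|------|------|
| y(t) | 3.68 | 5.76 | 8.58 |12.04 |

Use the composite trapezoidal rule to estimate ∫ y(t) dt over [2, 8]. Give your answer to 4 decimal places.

h = 2, n = 3.
(h/2)·[y₀ + 2y₁ + 2y₂ + y₃] = 1·(44.40) = 44.4000.

44.4000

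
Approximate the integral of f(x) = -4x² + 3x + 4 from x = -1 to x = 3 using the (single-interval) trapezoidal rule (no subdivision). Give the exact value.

-52

T = (b−a)/2 · [f(-1) + f(3)] = 2·[(-3) + (-23)] = -52.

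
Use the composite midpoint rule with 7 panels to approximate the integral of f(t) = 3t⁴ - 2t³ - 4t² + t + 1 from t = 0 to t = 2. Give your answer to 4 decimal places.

4.3440

h = (2 − 0)/7 = 0.285714.
Midpoints m₁,…,m₇ = 0.142857, 0.428571, 0.714286, 1, 1.285714, 1.571429, 1.857143.
f(m₁)=1.056643, f(m₂)=0.637651, f(m₃)=-0.274469, f(m₄)=-1, f(m₅)=-0.379425, f(m₆)=3.226572, f(m₇)=11.937110.
h·[f(m₁) + f(m₂) + f(m₃) + f(m₄) + f(m₅) + f(m₆) + f(m₇)] = 0.285714·(15.204082) = 4.3440.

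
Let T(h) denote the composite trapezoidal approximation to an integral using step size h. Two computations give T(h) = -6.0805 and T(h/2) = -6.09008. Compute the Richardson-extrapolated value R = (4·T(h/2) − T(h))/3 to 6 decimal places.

R = (4·T(h/2) − T(h)) / 3 = (4·(-6.09008) − (-6.0805))/3 = (-18.27982)/3 = -6.093273.

-6.093273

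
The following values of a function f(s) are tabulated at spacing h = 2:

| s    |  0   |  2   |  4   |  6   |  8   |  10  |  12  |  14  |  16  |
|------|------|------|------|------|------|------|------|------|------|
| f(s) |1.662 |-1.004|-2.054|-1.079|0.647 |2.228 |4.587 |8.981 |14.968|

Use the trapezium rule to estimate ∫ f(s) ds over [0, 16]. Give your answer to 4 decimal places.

41.2420

h = 2, n = 8.
(h/2)·[y₀ + 2y₁ + 2y₂ + 2y₃ + 2y₄ + 2y₅ + 2y₆ + 2y₇ + y₈] = 1·(41.242) = 41.2420.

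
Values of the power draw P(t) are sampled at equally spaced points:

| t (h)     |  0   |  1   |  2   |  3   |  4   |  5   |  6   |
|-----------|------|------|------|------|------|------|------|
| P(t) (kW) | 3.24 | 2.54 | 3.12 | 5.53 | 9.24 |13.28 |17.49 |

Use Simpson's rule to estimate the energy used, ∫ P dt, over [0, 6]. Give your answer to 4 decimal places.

43.6167

h = 1, n = 6.
(h/3)·[y₀ + 4y₁ + 2y₂ + 4y₃ + 2y₄ + 4y₅ + y₆] = 0.333333·(130.85) = 43.6167.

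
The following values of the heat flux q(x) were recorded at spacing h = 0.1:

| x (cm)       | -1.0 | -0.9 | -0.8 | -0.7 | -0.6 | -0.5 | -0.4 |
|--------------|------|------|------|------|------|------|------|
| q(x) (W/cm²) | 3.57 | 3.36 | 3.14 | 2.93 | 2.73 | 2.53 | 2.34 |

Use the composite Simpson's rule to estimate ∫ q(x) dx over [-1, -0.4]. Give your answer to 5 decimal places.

h = 0.1, n = 6.
(h/3)·[y₀ + 4y₁ + 2y₂ + 4y₃ + 2y₄ + 4y₅ + y₆] = 0.033333·(52.93) = 1.76433.

1.76433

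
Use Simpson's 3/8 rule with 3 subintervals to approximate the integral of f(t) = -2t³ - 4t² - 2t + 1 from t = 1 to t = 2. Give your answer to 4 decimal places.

-18.8333

h = (2 − 1)/3 = 0.333333.
Nodes t₀,…,t₃ = 1, 1.333333, 1.666667, 2.
f(t) = -2t³ - 4t² - 2t + 1: f₀=-7, f₁=-13.518519, f₂=-22.703704, f₃=-35.
(3h/8)·[f₀ + 3f₁ + 3f₂ + f₃] = 0.125·(-150.666667) = -18.8333.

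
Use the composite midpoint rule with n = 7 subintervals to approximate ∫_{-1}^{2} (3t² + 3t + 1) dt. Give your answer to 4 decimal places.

h = (2 − (-1))/7 = 0.428571.
Midpoints m₁,…,m₇ = -0.785714, -0.357143, 0.071429, 0.5, 0.928571, 1.357143, 1.785714.
f(m₁)=0.494898, f(m₂)=0.311224, f(m₃)=1.229592, f(m₄)=3.25, f(m₅)=6.372449, f(m₆)=10.596939, f(m₇)=15.923469.
h·[f(m₁) + f(m₂) + f(m₃) + f(m₄) + f(m₅) + f(m₆) + f(m₇)] = 0.428571·(38.178571) = 16.3622.

16.3622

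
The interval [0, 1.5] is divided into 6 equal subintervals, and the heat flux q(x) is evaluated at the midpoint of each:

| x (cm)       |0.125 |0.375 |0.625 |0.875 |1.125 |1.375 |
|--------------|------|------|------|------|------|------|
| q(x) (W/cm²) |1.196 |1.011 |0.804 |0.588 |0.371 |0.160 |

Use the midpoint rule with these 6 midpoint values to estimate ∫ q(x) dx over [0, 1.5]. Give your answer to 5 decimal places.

h = 0.25, n = 6.
h·[y(m₁) + y(m₂) + y(m₃) + y(m₄) + y(m₅) + y(m₆)] = 0.25·(4.130) = 1.03250.

1.03250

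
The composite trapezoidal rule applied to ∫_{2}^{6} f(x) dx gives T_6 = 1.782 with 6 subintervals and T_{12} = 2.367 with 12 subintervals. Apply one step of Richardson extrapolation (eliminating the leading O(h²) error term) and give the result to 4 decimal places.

2.5620

R = (4·T_{12} − T_6) / 3 = (4·2.367 − 1.782)/3 = (7.686)/3 = 2.5620.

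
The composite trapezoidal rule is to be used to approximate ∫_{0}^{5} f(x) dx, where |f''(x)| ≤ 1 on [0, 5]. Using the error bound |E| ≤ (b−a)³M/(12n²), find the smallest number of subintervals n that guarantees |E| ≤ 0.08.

12

Need 125/(12n²) ≤ 0.08.
n² ≥ 125/(12·0.08) = 130.208 ⇒ n ≥ 11.4109, so the smallest n is 12.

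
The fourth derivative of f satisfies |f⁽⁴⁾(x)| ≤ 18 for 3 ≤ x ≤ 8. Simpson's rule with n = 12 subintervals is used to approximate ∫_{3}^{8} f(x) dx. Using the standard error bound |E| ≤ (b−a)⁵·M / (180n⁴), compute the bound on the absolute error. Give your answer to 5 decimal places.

0.01507

|E| ≤ (5)⁵·18 / (180·12⁴) = 56250/3732480 = 0.01507.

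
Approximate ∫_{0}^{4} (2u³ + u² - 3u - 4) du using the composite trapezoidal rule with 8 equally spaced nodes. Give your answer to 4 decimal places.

h = (4 − 0)/7 = 0.571429.
Nodes u₀,…,u₇ = 0, 0.571429, 1.142857, 1.714286, 2.285714, 2.857143, 3.428571, 4.
f(u) = 2u³ + u² - 3u - 4: f₀=-4, f₁=-5.014577, f₂=-3.137026, f₃=3.871720, f₄=18.250729, f₅=42.239067, f₆=78.075802, f₇=128.
(h/2)·[f₀ + 2f₁ + 2f₂ + 2f₃ + 2f₄ + 2f₅ + 2f₆ + f₇] = 0.285714·(392.571429) = 112.1633.

112.1633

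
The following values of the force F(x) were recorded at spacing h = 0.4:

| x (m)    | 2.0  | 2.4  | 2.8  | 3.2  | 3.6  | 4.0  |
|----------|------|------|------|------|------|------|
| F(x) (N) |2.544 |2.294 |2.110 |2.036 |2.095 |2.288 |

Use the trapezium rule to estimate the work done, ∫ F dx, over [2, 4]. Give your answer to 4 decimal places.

4.3804

h = 0.4, n = 5.
(h/2)·[y₀ + 2y₁ + 2y₂ + 2y₃ + 2y₄ + y₅] = 0.2·(21.902) = 4.3804.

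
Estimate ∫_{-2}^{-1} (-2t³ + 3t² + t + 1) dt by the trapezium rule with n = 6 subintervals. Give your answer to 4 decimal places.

h = (-1 − (-2))/6 = 0.166667.
Nodes t₀,…,t₆ = -2, -1.833333, -1.666667, -1.5, -1.333333, -1.166667, -1.
f(t) = -2t³ + 3t² + t + 1: f₀=27, f₁=21.574074, f₂=16.925926, f₃=13, f₄=9.740741, f₅=7.092593, f₆=5.
(h/2)·[f₀ + 2f₁ + 2f₂ + 2f₃ + 2f₄ + 2f₅ + f₆] = 0.083333·(168.666667) = 14.0556.

14.0556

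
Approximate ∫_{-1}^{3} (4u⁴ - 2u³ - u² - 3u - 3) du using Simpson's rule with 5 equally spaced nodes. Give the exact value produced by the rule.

h = (3 − (-1))/4 = 1.
Nodes u₀,…,u₄ = -1, 0, 1, 2, 3.
f(u) = 4u⁴ - 2u³ - u² - 3u - 3: f₀=5, f₁=-3, f₂=-5, f₃=35, f₄=249.
(h/3)·[f₀ + 4f₁ + 2f₂ + 4f₃ + f₄] = 0.333333·(372) = 124.

124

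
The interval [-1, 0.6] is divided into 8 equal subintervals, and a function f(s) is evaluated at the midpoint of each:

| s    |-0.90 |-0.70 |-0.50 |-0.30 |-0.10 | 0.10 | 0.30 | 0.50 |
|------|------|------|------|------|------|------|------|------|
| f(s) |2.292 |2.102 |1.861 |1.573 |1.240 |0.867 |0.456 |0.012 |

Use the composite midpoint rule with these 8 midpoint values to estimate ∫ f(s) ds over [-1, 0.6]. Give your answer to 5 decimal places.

h = 0.2, n = 8.
h·[y(m₁) + y(m₂) + y(m₃) + y(m₄) + y(m₅) + y(m₆) + y(m₇) + y(m₈)] = 0.2·(10.403) = 2.08060.

2.08060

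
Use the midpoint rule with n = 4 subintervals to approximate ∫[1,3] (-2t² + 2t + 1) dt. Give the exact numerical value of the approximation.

h = (3 − 1)/4 = 0.5.
Midpoints m₁,…,m₄ = 1.25, 1.75, 2.25, 2.75.
f(m₁)=0.375, f(m₂)=-1.625, f(m₃)=-4.625, f(m₄)=-8.625.
h·[f(m₁) + f(m₂) + f(m₃) + f(m₄)] = 0.5·(-14.5) = -7.25.

-7.25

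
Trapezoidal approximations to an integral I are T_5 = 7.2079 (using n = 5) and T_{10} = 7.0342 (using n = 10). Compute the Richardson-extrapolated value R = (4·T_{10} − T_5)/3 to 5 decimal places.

6.97630

R = (4·T_{10} − T_5) / 3 = (4·7.0342 − 7.2079)/3 = (20.9289)/3 = 6.97630.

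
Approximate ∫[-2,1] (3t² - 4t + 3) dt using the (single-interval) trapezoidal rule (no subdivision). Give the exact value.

T = (b−a)/2 · [f(-2) + f(1)] = 1.5·[23 + 2] = 37.5.

37.5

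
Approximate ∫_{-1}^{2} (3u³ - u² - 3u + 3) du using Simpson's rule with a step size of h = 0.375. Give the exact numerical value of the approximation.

h = (2 − (-1))/8 = 0.375.
Nodes u₀,…,u₈ = -1, -0.625, -0.25, 0.125, 0.5, 0.875, 1.25, 1.625, 2.
f(u) = 3u³ - u² - 3u + 3: f₀=2, f₁=3.751953125, f₂=3.640625, f₃=2.615234375, f₄=1.625, f₅=1.619140625, f₆=3.546875, f₇=8.357421875, f₈=17.
(h/3)·[f₀ + 4f₁ + 2f₂ + 4f₃ + 2f₄ + 4f₅ + 2f₆ + 4f₇ + f₈] = 0.125·(102) = 12.75.

12.75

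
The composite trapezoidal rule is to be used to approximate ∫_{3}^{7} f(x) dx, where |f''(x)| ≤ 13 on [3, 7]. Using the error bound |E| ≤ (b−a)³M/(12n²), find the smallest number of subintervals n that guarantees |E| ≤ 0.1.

27

Need 832/(12n²) ≤ 0.1.
n² ≥ 832/(12·0.1) = 693.333 ⇒ n ≥ 26.3312, so the smallest n is 27.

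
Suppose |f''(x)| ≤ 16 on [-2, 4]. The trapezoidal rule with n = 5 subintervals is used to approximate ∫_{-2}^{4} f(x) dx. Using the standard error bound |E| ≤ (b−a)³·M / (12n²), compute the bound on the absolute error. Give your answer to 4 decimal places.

|E| ≤ (6)³·16 / (12·5²) = 3456/300 = 11.5200.

11.5200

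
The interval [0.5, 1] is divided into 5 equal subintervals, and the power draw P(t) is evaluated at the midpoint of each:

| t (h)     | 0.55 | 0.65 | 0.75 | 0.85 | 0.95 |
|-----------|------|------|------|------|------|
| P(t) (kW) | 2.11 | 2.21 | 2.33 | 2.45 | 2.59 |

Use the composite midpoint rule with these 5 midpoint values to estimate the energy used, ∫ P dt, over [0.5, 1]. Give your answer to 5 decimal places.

h = 0.1, n = 5.
h·[y(m₁) + y(m₂) + y(m₃) + y(m₄) + y(m₅)] = 0.1·(11.69) = 1.16900.

1.16900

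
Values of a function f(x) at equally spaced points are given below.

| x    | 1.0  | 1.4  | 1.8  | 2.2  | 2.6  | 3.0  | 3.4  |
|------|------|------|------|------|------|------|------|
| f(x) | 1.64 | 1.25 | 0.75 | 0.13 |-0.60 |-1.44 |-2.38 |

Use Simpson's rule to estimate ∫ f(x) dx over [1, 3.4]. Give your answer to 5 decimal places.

-0.09067

h = 0.4, n = 6.
(h/3)·[y₀ + 4y₁ + 2y₂ + 4y₃ + 2y₄ + 4y₅ + y₆] = 0.133333·(-0.68) = -0.09067.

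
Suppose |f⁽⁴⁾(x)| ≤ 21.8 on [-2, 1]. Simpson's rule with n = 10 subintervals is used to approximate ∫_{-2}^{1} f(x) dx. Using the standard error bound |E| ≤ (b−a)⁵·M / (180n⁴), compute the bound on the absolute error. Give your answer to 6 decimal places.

|E| ≤ (3)⁵·21.8 / (180·10⁴) = 5297.4/1800000 = 0.002943.

0.002943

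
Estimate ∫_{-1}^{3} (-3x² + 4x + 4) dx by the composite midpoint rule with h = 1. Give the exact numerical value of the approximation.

h = (3 − (-1))/4 = 1.
Midpoints m₁,…,m₄ = -0.5, 0.5, 1.5, 2.5.
f(m₁)=1.25, f(m₂)=5.25, f(m₃)=3.25, f(m₄)=-4.75.
h·[f(m₁) + f(m₂) + f(m₃) + f(m₄)] = 1·(5) = 5.

5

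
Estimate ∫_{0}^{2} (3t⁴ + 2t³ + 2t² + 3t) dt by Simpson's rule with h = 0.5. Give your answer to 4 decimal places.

h = (2 − 0)/4 = 0.5.
Nodes t₀,…,t₄ = 0, 0.5, 1, 1.5, 2.
f(t) = 3t⁴ + 2t³ + 2t² + 3t: f₀=0, f₁=2.4375, f₂=10, f₃=30.9375, f₄=78.
(h/3)·[f₀ + 4f₁ + 2f₂ + 4f₃ + f₄] = 0.166667·(231.5) = 38.5833.

38.5833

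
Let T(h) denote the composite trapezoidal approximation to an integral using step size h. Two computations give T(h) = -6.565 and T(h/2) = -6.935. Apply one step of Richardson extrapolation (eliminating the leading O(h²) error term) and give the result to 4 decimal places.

R = (4·T(h/2) − T(h)) / 3 = (4·(-6.935) − (-6.565))/3 = (-21.175)/3 = -7.0583.

-7.0583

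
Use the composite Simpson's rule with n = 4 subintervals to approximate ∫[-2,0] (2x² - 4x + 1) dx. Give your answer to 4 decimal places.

h = (0 − (-2))/4 = 0.5.
Nodes x₀,…,x₄ = -2, -1.5, -1, -0.5, 0.
f(x) = 2x² - 4x + 1: f₀=17, f₁=11.5, f₂=7, f₃=3.5, f₄=1.
(h/3)·[f₀ + 4f₁ + 2f₂ + 4f₃ + f₄] = 0.166667·(92) = 15.3333.

15.3333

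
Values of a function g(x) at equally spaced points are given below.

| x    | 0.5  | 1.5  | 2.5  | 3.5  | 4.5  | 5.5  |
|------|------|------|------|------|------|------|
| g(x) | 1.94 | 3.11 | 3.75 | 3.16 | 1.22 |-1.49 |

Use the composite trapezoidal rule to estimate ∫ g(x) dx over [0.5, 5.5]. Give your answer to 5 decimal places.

11.46500

h = 1, n = 5.
(h/2)·[y₀ + 2y₁ + 2y₂ + 2y₃ + 2y₄ + y₅] = 0.5·(22.93) = 11.46500.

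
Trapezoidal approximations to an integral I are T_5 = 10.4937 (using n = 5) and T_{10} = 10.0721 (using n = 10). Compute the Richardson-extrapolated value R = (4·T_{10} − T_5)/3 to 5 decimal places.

R = (4·T_{10} − T_5) / 3 = (4·10.0721 − 10.4937)/3 = (29.7947)/3 = 9.93157.

9.93157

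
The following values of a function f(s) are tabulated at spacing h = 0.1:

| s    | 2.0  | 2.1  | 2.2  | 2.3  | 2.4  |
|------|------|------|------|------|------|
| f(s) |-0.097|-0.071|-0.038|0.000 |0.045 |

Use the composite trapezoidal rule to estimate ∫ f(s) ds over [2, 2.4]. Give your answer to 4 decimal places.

h = 0.1, n = 4.
(h/2)·[y₀ + 2y₁ + 2y₂ + 2y₃ + y₄] = 0.05·(-0.270) = -0.0135.

-0.0135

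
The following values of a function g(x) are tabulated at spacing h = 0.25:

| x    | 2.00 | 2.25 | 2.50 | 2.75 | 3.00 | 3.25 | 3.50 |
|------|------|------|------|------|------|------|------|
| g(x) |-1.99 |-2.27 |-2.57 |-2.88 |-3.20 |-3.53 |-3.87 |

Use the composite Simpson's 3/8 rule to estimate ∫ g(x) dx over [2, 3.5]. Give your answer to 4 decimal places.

-4.3434

h = 0.25, n = 6.
(3h/8)·[y₀ + 3y₁ + 3y₂ + 2y₃ + 3y₄ + 3y₅ + y₆] = 0.09375·(-46.33) = -4.3434.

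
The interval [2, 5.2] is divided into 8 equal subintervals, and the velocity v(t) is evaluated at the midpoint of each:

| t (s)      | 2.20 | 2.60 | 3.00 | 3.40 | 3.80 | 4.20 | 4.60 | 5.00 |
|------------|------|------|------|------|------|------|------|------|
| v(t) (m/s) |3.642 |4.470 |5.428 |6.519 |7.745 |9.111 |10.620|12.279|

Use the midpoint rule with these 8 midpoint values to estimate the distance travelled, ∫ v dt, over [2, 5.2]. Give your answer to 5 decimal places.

23.92560

h = 0.4, n = 8.
h·[y(m₁) + y(m₂) + y(m₃) + y(m₄) + y(m₅) + y(m₆) + y(m₇) + y(m₈)] = 0.4·(59.814) = 23.92560.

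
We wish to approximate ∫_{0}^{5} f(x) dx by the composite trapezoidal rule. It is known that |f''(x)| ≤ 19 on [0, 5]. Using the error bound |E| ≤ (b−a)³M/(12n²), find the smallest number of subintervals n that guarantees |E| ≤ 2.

10

Need 2375/(12n²) ≤ 2.
n² ≥ 2375/(12·2) = 98.9583 ⇒ n ≥ 9.9478, so the smallest n is 10.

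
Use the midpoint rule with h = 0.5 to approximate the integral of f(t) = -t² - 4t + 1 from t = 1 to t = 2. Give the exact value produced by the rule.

h = (2 − 1)/2 = 0.5.
Midpoints m₁,…,m₂ = 1.25, 1.75.
f(m₁)=-5.5625, f(m₂)=-9.0625.
h·[f(m₁) + f(m₂)] = 0.5·(-14.625) = -7.3125.

-7.3125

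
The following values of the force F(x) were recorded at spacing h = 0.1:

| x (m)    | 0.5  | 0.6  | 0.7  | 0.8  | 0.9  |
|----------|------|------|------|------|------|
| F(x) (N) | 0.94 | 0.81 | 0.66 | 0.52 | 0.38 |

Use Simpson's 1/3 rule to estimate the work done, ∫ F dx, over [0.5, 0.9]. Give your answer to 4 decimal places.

h = 0.1, n = 4.
(h/3)·[y₀ + 4y₁ + 2y₂ + 4y₃ + y₄] = 0.033333·(7.96) = 0.2653.

0.2653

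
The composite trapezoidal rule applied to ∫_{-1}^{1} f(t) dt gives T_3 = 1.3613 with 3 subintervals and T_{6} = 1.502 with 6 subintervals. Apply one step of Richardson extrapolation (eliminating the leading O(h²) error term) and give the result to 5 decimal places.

1.54890

R = (4·T_{6} − T_3) / 3 = (4·1.502 − 1.3613)/3 = (4.6467)/3 = 1.54890.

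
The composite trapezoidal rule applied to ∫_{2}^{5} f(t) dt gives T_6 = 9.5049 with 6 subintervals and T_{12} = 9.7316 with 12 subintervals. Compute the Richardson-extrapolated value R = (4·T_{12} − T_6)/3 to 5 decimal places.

9.80717

R = (4·T_{12} − T_6) / 3 = (4·9.7316 − 9.5049)/3 = (29.4215)/3 = 9.80717.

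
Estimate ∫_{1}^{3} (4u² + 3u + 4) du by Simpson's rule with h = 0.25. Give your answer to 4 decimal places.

54.6667

h = (3 − 1)/8 = 0.25.
Nodes u₀,…,u₈ = 1, 1.25, 1.5, 1.75, 2, 2.25, 2.5, 2.75, 3.
f(u) = 4u² + 3u + 4: f₀=11, f₁=14, f₂=17.5, f₃=21.5, f₄=26, f₅=31, f₆=36.5, f₇=42.5, f₈=49.
(h/3)·[f₀ + 4f₁ + 2f₂ + 4f₃ + 2f₄ + 4f₅ + 2f₆ + 4f₇ + f₈] = 0.083333·(656) = 54.6667.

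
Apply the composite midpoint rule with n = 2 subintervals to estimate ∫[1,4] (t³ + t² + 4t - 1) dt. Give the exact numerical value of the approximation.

h = (4 − 1)/2 = 1.5.
Midpoints m₁,…,m₂ = 1.75, 3.25.
f(m₁)=14.421875, f(m₂)=56.890625.
h·[f(m₁) + f(m₂)] = 1.5·(71.3125) = 106.96875.

106.96875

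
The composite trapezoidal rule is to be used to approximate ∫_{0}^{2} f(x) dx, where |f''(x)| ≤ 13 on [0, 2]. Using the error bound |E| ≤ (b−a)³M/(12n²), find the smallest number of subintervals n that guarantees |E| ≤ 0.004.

Need 104/(12n²) ≤ 0.004.
n² ≥ 104/(12·0.004) = 2166.67 ⇒ n ≥ 46.5475, so the smallest n is 47.

47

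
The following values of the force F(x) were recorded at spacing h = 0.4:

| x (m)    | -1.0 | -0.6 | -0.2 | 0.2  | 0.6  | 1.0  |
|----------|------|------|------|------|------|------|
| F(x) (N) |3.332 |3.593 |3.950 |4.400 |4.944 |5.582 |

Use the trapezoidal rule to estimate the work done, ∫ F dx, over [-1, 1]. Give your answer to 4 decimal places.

8.5376

h = 0.4, n = 5.
(h/2)·[y₀ + 2y₁ + 2y₂ + 2y₃ + 2y₄ + y₅] = 0.2·(42.688) = 8.5376.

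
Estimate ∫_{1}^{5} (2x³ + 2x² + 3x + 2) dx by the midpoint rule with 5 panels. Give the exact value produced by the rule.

434.4

h = (5 − 1)/5 = 0.8.
Midpoints m₁,…,m₅ = 1.4, 2.2, 3, 3.8, 4.6.
f(m₁)=15.608, f(m₂)=39.576, f(m₃)=83, f(m₄)=152.024, f(m₅)=252.792.
h·[f(m₁) + f(m₂) + f(m₃) + f(m₄) + f(m₅)] = 0.8·(543) = 434.4.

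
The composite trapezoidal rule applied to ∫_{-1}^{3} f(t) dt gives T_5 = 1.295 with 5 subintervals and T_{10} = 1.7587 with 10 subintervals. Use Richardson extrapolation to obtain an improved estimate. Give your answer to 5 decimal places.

1.91327

R = (4·T_{10} − T_5) / 3 = (4·1.7587 − 1.295)/3 = (5.7398)/3 = 1.91327.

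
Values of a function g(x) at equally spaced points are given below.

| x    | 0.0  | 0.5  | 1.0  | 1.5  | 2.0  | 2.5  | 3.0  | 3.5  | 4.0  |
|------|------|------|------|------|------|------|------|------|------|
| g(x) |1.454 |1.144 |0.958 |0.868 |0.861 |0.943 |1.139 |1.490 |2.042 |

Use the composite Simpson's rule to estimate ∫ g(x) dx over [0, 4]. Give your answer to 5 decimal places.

h = 0.5, n = 8.
(h/3)·[y₀ + 4y₁ + 2y₂ + 4y₃ + 2y₄ + 4y₅ + 2y₆ + 4y₇ + y₈] = 0.166667·(27.192) = 4.53200.

4.53200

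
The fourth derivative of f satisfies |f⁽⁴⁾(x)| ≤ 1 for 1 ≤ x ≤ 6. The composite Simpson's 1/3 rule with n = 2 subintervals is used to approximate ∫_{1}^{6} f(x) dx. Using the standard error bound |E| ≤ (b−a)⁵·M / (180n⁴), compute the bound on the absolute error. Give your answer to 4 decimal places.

1.0851

|E| ≤ (5)⁵·1 / (180·2⁴) = 3125/2880 = 1.0851.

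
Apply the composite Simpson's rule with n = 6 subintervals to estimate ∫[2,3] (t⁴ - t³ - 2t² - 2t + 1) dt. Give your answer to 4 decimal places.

h = (3 − 2)/6 = 0.166667.
Nodes t₀,…,t₆ = 2, 2.166667, 2.333333, 2.5, 2.666667, 2.833333, 3.
f(t) = t⁴ - t³ - 2t² - 2t + 1: f₀=-3, f₁=-0.855710, f₂=2.382716, f₃=6.9375, f₄=13.049383, f₅=20.977623, f₆=31.
(h/3)·[f₀ + 4f₁ + 2f₂ + 4f₃ + 2f₄ + 4f₅ + f₆] = 0.055556·(167.101852) = 9.2834.

9.2834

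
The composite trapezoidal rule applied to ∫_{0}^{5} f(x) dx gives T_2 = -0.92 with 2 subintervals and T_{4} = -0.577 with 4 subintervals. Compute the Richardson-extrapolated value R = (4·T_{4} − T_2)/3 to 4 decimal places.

-0.4627

R = (4·T_{4} − T_2) / 3 = (4·(-0.577) − (-0.92))/3 = (-1.388)/3 = -0.4627.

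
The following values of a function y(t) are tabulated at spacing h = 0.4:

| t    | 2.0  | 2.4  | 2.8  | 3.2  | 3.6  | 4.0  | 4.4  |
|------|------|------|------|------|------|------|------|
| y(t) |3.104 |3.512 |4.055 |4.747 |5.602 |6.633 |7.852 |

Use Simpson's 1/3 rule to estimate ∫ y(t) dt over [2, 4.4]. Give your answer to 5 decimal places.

11.97840

h = 0.4, n = 6.
(h/3)·[y₀ + 4y₁ + 2y₂ + 4y₃ + 2y₄ + 4y₅ + y₆] = 0.133333·(89.838) = 11.97840.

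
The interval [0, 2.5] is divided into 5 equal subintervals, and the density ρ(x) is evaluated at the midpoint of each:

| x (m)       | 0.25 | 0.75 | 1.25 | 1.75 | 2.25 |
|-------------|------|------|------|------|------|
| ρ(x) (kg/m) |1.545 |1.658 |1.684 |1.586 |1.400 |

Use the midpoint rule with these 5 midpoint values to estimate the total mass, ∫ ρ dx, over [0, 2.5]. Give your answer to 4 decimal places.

3.9365

h = 0.5, n = 5.
h·[y(m₁) + y(m₂) + y(m₃) + y(m₄) + y(m₅)] = 0.5·(7.873) = 3.9365.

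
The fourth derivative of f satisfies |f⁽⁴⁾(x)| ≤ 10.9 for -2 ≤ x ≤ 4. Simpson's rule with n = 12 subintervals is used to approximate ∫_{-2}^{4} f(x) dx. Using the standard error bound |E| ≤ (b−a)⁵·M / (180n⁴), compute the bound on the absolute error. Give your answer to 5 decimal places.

0.02271

|E| ≤ (6)⁵·10.9 / (180·12⁴) = 84758.4/3732480 = 0.02271.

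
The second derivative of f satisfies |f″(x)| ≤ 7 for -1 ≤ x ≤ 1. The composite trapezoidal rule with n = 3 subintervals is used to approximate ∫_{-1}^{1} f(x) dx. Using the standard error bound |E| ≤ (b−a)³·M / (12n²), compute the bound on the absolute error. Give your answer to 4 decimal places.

0.5185

|E| ≤ (2)³·7 / (12·3²) = 56/108 = 0.5185.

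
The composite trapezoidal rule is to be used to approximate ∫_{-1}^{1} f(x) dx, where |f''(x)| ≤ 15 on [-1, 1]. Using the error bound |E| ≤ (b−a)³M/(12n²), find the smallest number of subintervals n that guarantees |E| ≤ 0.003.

58

Need 120/(12n²) ≤ 0.003.
n² ≥ 120/(12·0.003) = 3333.33 ⇒ n ≥ 57.7350, so the smallest n is 58.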